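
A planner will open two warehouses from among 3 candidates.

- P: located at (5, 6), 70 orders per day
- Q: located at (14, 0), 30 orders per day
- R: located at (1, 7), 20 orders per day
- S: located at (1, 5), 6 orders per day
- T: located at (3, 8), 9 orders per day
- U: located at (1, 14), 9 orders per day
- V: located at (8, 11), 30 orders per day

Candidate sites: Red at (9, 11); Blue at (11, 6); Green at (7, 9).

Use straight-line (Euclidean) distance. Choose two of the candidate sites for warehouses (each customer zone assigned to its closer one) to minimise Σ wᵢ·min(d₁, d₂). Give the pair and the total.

Evaluate every pair (each demand assigned to the nearer of the two):
  {Blue, Green}: total = 797.9
  {Red, Green}: total = 901.6
  {Red, Blue}: total = 1027.4
Best pair: {Blue, Green} with total 797.9.

{Blue, Green}, total 797.9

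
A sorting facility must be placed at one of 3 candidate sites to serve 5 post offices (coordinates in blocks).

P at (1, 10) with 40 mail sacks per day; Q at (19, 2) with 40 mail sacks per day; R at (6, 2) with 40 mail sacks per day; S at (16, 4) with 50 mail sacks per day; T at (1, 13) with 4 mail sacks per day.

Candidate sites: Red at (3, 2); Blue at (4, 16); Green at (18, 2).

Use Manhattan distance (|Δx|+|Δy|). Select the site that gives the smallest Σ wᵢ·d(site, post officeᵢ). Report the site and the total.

Total weighted distance at each candidate:
  Red (3, 2): total = 1962
  Blue (4, 16): total = 3384
  Green (18, 2): total = 1832
Minimum is at Green with total 1832 blocks.

Green, total 1832 blocks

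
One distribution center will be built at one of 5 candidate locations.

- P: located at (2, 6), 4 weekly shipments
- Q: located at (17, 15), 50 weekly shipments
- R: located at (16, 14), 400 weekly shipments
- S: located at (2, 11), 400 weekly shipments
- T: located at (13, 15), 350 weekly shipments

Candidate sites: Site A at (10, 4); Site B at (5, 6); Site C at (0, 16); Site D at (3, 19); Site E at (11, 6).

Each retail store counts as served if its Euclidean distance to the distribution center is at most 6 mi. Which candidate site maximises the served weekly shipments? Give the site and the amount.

Coverage radius r = 6 mi; a point is covered iff (Δx)²+(Δy)² ≤ 6² = 36.
  Site A (10, 4): covers {none} → 0
  Site B (5, 6): covers {P, S} → 404
  Site C (0, 16): covers {S} → 400
  Site D (3, 19): covers {none} → 0
  Site E (11, 6): covers {none} → 0
Maximum coverage at Site B: 404 weekly shipments.

Site B, covering 404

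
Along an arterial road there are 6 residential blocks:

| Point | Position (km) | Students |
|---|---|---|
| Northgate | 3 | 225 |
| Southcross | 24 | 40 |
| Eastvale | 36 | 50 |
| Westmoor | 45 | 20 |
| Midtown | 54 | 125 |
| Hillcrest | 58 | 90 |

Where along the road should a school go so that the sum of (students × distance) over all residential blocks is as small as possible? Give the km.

x = 36

For a sum of weighted absolute distances on a line, the optimum is the weighted median (not the mean). Total weight W = 550; half-weight = 275.
Sort by position and accumulate weight:
  km 3 (Northgate, w=225) → cum 225
  km 24 (Southcross, w=40) → cum 265
  km 36 (Eastvale, w=50) → cum 315  ≥ 275 → median here
  km 45 (Westmoor, w=20) → cum 335
  km 54 (Midtown, w=125) → cum 460
  km 58 (Hillcrest, w=90) → cum 550
Optimal location: km 36.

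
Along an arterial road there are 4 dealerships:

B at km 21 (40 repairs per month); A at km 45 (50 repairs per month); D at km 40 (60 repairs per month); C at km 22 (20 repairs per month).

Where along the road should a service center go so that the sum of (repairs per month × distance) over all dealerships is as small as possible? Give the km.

x = 40

For a sum of weighted absolute distances on a line, the optimum is the weighted median (not the mean). Total weight W = 170; half-weight = 85.
Sort by position and accumulate weight:
  km 21 (B, w=40) → cum 40
  km 22 (C, w=20) → cum 60
  km 40 (D, w=60) → cum 120  ≥ 85 → median here
  km 45 (A, w=50) → cum 170
Optimal location: km 40.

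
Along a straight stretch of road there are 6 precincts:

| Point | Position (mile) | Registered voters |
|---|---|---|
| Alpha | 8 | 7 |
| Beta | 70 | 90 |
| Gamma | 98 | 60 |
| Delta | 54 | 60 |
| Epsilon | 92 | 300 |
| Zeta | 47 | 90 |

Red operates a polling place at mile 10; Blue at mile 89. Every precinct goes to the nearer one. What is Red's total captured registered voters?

97

The indifferent point is the midpoint (10+89)/2 = 49.5; precincts left of it (closer to Red at 10) go to Red, those right go to Blue.
  Alpha at 8 (w=7) → Red
  Zeta at 47 (w=90) → Red
  Delta at 54 (w=60) → Blue
  Beta at 70 (w=90) → Blue
  Epsilon at 92 (w=300) → Blue
  Gamma at 98 (w=60) → Blue
Red captures 97; Blue captures 510.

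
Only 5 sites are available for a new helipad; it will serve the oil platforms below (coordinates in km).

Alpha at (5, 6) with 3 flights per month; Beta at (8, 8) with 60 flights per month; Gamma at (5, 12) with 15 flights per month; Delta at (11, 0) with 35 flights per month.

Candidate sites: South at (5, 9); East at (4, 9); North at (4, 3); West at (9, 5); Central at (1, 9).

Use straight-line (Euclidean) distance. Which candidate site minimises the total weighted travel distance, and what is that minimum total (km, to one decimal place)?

Total weighted distance at each candidate:
  South (5, 9): total = 622.3
  East (4, 9): total = 703.4
  North (4, 3): total = 796.1
  West (9, 5): total = 511.5
  Central (1, 9): total = 985.1
Minimum is at West with total 511.5 km.

West, total 511.5 km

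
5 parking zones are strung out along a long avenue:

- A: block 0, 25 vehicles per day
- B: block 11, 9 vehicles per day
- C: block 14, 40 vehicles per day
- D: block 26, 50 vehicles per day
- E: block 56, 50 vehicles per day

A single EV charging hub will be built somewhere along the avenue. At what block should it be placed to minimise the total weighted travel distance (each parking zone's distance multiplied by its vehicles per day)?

x = 26

For a sum of weighted absolute distances on a line, the optimum is the weighted median (not the mean). Total weight W = 174; half-weight = 87.
Sort by position and accumulate weight:
  block 0 (A, w=25) → cum 25
  block 11 (B, w=9) → cum 34
  block 14 (C, w=40) → cum 74
  block 26 (D, w=50) → cum 124  ≥ 87 → median here
  block 56 (E, w=50) → cum 174
Optimal location: block 26.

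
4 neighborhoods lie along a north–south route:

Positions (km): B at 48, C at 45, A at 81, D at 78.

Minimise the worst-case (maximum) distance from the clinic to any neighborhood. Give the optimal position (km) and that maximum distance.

location 63, max distance 18

The 1-center on a line is the midpoint of the two extreme points: leftmost at 45, rightmost at 81.
Optimal location = (45 + 81)/2 = 63; maximum distance = (81 − 45)/2 = 18.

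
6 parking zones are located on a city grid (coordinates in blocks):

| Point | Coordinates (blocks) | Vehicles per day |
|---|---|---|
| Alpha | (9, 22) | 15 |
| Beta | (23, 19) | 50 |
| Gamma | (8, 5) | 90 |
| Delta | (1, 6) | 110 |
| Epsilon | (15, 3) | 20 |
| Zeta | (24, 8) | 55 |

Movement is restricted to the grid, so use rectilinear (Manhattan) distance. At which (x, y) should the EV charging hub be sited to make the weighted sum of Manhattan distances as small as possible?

Manhattan distance separates: Σwᵢ(|x−xᵢ|+|y−yᵢ|) = Σwᵢ|x−xᵢ| + Σwᵢ|y−yᵢ|, so x and y are optimised independently as 1-D weighted medians.
Total weight W = 340; half = 170.
x-coordinate, sorted with cumulative weight:
  x=1 (Delta, w=110) cum 110
  x=8 (Gamma, w=90) cum 200  ← median
  x=9 (Alpha, w=15) cum 215
  x=15 (Epsilon, w=20) cum 235
  x=23 (Beta, w=50) cum 285
  x=24 (Zeta, w=55) cum 340
⇒ x* = 8
y-coordinate, sorted with cumulative weight:
  y=3 (Epsilon, w=20) cum 20
  y=5 (Gamma, w=90) cum 110
  y=6 (Delta, w=110) cum 220  ← median
  y=8 (Zeta, w=55) cum 275
  y=19 (Beta, w=50) cum 325
  y=22 (Alpha, w=15) cum 340
⇒ y* = 6

(8, 6)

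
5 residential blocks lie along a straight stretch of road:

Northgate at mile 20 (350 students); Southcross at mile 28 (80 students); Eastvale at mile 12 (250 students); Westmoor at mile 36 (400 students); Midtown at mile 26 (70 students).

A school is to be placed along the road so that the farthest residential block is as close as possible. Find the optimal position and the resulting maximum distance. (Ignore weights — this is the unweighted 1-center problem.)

The 1-center on a line is the midpoint of the two extreme points: leftmost at 12, rightmost at 36.
Optimal location = (12 + 36)/2 = 24; maximum distance = (36 − 12)/2 = 12.

location 24, max distance 12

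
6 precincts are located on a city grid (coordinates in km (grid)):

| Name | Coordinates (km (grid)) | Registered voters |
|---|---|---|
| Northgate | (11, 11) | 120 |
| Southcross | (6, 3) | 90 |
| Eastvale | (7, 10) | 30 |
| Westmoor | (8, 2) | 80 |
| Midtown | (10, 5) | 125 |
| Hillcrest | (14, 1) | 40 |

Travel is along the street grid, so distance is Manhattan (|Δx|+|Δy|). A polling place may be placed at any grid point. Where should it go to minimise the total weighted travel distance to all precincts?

(10, 5)

Manhattan distance separates: Σwᵢ(|x−xᵢ|+|y−yᵢ|) = Σwᵢ|x−xᵢ| + Σwᵢ|y−yᵢ|, so x and y are optimised independently as 1-D weighted medians.
Total weight W = 485; half = 242.5.
x-coordinate, sorted with cumulative weight:
  x=6 (Southcross, w=90) cum 90
  x=7 (Eastvale, w=30) cum 120
  x=8 (Westmoor, w=80) cum 200
  x=10 (Midtown, w=125) cum 325  ← median
  x=11 (Northgate, w=120) cum 445
  x=14 (Hillcrest, w=40) cum 485
⇒ x* = 10
y-coordinate, sorted with cumulative weight:
  y=1 (Hillcrest, w=40) cum 40
  y=2 (Westmoor, w=80) cum 120
  y=3 (Southcross, w=90) cum 210
  y=5 (Midtown, w=125) cum 335  ← median
  y=10 (Eastvale, w=30) cum 365
  y=11 (Northgate, w=120) cum 485
⇒ y* = 5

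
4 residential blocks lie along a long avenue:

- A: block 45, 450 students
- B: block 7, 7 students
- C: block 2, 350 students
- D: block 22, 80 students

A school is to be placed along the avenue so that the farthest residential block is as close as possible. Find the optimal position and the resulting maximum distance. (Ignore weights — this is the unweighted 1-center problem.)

location 23.5, max distance 21.5

The 1-center on a line is the midpoint of the two extreme points: leftmost at 2, rightmost at 45.
Optimal location = (2 + 45)/2 = 23.5; maximum distance = (45 − 2)/2 = 21.5.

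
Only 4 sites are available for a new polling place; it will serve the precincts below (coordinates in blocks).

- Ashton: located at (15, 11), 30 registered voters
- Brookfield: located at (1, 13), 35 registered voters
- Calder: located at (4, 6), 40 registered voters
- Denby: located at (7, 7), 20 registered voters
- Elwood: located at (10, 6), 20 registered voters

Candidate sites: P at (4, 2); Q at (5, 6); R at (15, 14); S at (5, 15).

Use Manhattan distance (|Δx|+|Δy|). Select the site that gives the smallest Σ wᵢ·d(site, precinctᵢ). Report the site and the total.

Q, total 1035 blocks

Total weighted distance at each candidate:
  P (4, 2): total = 1610
  Q (5, 6): total = 1035
  R (15, 14): total = 1935
  S (5, 15): total = 1510
Minimum is at Q with total 1035 blocks.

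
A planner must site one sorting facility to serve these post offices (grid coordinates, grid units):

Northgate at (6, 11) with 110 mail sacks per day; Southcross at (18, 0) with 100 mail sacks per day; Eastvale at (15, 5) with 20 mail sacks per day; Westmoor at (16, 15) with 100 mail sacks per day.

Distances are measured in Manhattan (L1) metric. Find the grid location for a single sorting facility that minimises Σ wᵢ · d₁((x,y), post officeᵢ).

Manhattan distance separates: Σwᵢ(|x−xᵢ|+|y−yᵢ|) = Σwᵢ|x−xᵢ| + Σwᵢ|y−yᵢ|, so x and y are optimised independently as 1-D weighted medians.
Total weight W = 330; half = 165.
x-coordinate, sorted with cumulative weight:
  x=6 (Northgate, w=110) cum 110
  x=15 (Eastvale, w=20) cum 130
  x=16 (Westmoor, w=100) cum 230  ← median
  x=18 (Southcross, w=100) cum 330
⇒ x* = 16
y-coordinate, sorted with cumulative weight:
  y=0 (Southcross, w=100) cum 100
  y=5 (Eastvale, w=20) cum 120
  y=11 (Northgate, w=110) cum 230  ← median
  y=15 (Westmoor, w=100) cum 330
⇒ y* = 11

(16, 11)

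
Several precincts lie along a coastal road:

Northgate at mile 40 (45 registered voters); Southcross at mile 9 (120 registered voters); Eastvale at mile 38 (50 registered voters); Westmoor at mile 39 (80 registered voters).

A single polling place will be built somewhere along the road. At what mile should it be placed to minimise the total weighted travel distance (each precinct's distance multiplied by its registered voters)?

x = 38

For a sum of weighted absolute distances on a line, the optimum is the weighted median (not the mean). Total weight W = 295; half-weight = 147.5.
Sort by position and accumulate weight:
  mile 9 (Southcross, w=120) → cum 120
  mile 38 (Eastvale, w=50) → cum 170  ≥ 147.5 → median here
  mile 39 (Westmoor, w=80) → cum 250
  mile 40 (Northgate, w=45) → cum 295
Optimal location: mile 38.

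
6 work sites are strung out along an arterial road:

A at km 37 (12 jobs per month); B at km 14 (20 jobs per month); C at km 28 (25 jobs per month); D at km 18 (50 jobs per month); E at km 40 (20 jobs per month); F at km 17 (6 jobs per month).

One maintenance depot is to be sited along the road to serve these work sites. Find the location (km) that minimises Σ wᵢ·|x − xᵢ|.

x = 18

For a sum of weighted absolute distances on a line, the optimum is the weighted median (not the mean). Total weight W = 133; half-weight = 66.5.
Sort by position and accumulate weight:
  km 14 (B, w=20) → cum 20
  km 17 (F, w=6) → cum 26
  km 18 (D, w=50) → cum 76  ≥ 66.5 → median here
  km 28 (C, w=25) → cum 101
  km 37 (A, w=12) → cum 113
  km 40 (E, w=20) → cum 133
Optimal location: km 18.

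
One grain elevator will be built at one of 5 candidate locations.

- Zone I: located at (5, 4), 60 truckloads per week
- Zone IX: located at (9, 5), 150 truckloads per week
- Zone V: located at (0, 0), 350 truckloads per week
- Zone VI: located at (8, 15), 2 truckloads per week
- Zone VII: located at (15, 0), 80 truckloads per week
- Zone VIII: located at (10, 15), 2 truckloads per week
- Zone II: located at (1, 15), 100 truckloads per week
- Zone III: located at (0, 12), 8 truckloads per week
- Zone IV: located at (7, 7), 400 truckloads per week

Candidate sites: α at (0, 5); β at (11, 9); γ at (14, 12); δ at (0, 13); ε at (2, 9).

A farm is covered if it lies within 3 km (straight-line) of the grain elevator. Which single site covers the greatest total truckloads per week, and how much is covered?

δ, covering 108

Coverage radius r = 3 km; a point is covered iff (Δx)²+(Δy)² ≤ 3² = 9.
  α (0, 5): covers {none} → 0
  β (11, 9): covers {none} → 0
  γ (14, 12): covers {none} → 0
  δ (0, 13): covers {Zone II, Zone III} → 108
  ε (2, 9): covers {none} → 0
Maximum coverage at δ: 108 truckloads per week.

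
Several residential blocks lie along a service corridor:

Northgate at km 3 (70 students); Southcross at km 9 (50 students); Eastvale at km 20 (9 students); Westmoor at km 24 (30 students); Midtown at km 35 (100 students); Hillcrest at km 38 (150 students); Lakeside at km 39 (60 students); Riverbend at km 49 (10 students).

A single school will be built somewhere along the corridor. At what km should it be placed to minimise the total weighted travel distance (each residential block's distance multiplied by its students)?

x = 35

For a sum of weighted absolute distances on a line, the optimum is the weighted median (not the mean). Total weight W = 479; half-weight = 239.5.
Sort by position and accumulate weight:
  km 3 (Northgate, w=70) → cum 70
  km 9 (Southcross, w=50) → cum 120
  km 20 (Eastvale, w=9) → cum 129
  km 24 (Westmoor, w=30) → cum 159
  km 35 (Midtown, w=100) → cum 259  ≥ 239.5 → median here
  km 38 (Hillcrest, w=150) → cum 409
  km 39 (Lakeside, w=60) → cum 469
  km 49 (Riverbend, w=10) → cum 479
Optimal location: km 35.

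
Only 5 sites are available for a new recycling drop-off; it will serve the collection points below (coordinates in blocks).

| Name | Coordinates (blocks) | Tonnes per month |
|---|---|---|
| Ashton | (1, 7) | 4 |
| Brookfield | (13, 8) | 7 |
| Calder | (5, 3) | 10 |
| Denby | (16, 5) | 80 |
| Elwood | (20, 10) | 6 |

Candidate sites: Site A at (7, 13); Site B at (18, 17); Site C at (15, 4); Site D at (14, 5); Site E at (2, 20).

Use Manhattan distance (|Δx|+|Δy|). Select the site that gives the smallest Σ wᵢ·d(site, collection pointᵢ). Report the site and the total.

Site D, total 424 blocks

Total weighted distance at each candidate:
  Site A (7, 13): total = 1701
  Site B (18, 17): total = 1650
  Site C (15, 4): total = 446
  Site D (14, 5): total = 424
  Site E (2, 20): total = 2905
Minimum is at Site D with total 424 blocks.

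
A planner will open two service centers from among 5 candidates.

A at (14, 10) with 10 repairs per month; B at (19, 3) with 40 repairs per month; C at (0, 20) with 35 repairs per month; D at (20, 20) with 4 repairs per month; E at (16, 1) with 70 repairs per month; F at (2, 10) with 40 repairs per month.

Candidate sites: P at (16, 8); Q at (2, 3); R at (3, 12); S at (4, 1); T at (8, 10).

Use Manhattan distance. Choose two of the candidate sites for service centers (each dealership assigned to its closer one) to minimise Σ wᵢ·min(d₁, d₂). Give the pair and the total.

{P, R}, total 1419

Evaluate every pair (each demand assigned to the nearer of the two):
  {P, R}: total = 1419
  {P, T}: total = 1784
  {P, Q}: total = 1859
  {P, S}: total = 2159
  {R, S}: total = 2255
  {Q, R}: total = 2535
  {S, T}: total = 2538
  {R, T}: total = 2563
  {Q, S}: total = 2795
  {Q, T}: total = 2818
Best pair: {P, R} with total 1419.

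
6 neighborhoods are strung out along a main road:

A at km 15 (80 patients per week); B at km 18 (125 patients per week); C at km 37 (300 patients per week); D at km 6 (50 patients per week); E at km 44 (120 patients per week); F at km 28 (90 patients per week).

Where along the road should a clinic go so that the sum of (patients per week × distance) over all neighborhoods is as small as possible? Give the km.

x = 37

For a sum of weighted absolute distances on a line, the optimum is the weighted median (not the mean). Total weight W = 765; half-weight = 382.5.
Sort by position and accumulate weight:
  km 6 (D, w=50) → cum 50
  km 15 (A, w=80) → cum 130
  km 18 (B, w=125) → cum 255
  km 28 (F, w=90) → cum 345
  km 37 (C, w=300) → cum 645  ≥ 382.5 → median here
  km 44 (E, w=120) → cum 765
Optimal location: km 37.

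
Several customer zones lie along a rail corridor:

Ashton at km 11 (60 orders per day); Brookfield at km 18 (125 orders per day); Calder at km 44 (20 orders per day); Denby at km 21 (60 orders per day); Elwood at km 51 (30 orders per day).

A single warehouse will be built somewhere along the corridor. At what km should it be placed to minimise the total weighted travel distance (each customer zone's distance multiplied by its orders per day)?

For a sum of weighted absolute distances on a line, the optimum is the weighted median (not the mean). Total weight W = 295; half-weight = 147.5.
Sort by position and accumulate weight:
  km 11 (Ashton, w=60) → cum 60
  km 18 (Brookfield, w=125) → cum 185  ≥ 147.5 → median here
  km 21 (Denby, w=60) → cum 245
  km 44 (Calder, w=20) → cum 265
  km 51 (Elwood, w=30) → cum 295
Optimal location: km 18.

x = 18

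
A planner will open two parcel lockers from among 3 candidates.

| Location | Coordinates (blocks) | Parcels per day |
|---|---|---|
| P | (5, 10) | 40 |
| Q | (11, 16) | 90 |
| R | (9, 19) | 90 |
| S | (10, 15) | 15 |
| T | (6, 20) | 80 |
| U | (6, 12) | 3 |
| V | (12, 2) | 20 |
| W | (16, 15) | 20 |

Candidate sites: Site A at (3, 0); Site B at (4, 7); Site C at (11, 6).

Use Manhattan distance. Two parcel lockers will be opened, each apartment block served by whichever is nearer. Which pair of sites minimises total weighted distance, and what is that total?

Evaluate every pair (each demand assigned to the nearer of the two):
  {Site B, Site C}: total = 4161
  {Site A, Site C}: total = 4733
  {Site A, Site B}: total = 5181
Best pair: {Site B, Site C} with total 4161.

{Site B, Site C}, total 4161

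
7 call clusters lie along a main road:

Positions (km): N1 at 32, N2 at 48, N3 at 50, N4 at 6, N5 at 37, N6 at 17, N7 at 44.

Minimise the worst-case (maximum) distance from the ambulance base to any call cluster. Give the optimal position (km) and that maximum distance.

location 28, max distance 22

The 1-center on a line is the midpoint of the two extreme points: leftmost at 6, rightmost at 50.
Optimal location = (6 + 50)/2 = 28; maximum distance = (50 − 6)/2 = 22.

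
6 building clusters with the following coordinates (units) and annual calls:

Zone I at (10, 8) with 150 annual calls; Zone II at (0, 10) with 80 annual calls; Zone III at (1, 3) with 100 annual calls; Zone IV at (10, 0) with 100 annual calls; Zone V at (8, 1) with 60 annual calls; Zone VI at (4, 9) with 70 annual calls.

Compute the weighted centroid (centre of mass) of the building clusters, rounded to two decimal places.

The minimiser of Σwᵢ‖p−pᵢ‖² is the weighted centroid p* = (Σwᵢpᵢ)/(Σwᵢ).
Σwᵢ = 560.
Σwᵢxᵢ = 150·10 + 80·0 + 100·1 + 100·10 + 60·8 + 70·4 = 3360.
Σwᵢyᵢ = 150·8 + 80·10 + 100·3 + 100·0 + 60·1 + 70·9 = 2990.
x* = 3360/560 = 6.00, y* = 2990/560 = 5.34.

(6.00, 5.34)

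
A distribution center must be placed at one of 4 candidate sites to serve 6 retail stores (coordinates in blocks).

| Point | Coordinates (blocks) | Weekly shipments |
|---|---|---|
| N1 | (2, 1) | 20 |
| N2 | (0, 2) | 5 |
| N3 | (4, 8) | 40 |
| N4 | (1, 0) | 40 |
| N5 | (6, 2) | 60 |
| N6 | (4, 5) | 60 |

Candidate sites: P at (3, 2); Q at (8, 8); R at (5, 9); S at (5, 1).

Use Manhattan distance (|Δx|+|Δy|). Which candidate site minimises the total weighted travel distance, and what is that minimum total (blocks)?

P, total 915 blocks

Total weighted distance at each candidate:
  P (3, 2): total = 915
  Q (8, 8): total = 1990
  R (5, 9): total = 1660
  S (5, 1): total = 1030
Minimum is at P with total 915 blocks.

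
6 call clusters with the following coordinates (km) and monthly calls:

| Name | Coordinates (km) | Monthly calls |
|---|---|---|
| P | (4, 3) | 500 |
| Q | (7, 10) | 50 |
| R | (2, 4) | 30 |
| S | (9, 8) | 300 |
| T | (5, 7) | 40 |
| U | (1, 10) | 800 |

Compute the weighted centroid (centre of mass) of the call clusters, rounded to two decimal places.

(3.55, 7.44)

The minimiser of Σwᵢ‖p−pᵢ‖² is the weighted centroid p* = (Σwᵢpᵢ)/(Σwᵢ).
Σwᵢ = 1720.
Σwᵢxᵢ = 500·4 + 50·7 + 30·2 + 300·9 + 40·5 + 800·1 = 6110.
Σwᵢyᵢ = 500·3 + 50·10 + 30·4 + 300·8 + 40·7 + 800·10 = 12800.
x* = 6110/1720 = 3.55, y* = 12800/1720 = 7.44.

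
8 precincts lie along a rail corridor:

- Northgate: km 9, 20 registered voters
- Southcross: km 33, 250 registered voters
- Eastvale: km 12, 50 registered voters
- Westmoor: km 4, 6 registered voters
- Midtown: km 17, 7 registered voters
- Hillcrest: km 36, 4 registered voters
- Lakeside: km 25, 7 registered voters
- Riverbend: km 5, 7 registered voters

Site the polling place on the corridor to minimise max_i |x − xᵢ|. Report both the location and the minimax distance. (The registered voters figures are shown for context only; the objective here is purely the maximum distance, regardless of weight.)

The 1-center on a line is the midpoint of the two extreme points: leftmost at 4, rightmost at 36.
Optimal location = (4 + 36)/2 = 20; maximum distance = (36 − 4)/2 = 16.

location 20, max distance 16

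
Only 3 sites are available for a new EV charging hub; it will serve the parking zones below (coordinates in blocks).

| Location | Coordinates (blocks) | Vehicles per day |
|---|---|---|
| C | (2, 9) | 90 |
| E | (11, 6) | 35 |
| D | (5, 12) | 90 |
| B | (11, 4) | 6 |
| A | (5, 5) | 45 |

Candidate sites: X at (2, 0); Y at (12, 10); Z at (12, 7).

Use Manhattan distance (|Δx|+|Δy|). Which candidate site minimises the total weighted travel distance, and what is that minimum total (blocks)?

Y, total 2557 blocks

Total weighted distance at each candidate:
  X (2, 0): total = 3123
  Y (12, 10): total = 2557
  Z (12, 7): total = 2659
Minimum is at Y with total 2557 blocks.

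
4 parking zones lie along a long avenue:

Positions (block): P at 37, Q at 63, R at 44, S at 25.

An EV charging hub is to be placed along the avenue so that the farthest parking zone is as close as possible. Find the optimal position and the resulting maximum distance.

location 44, max distance 19

The 1-center on a line is the midpoint of the two extreme points: leftmost at 25, rightmost at 63.
Optimal location = (25 + 63)/2 = 44; maximum distance = (63 − 25)/2 = 19.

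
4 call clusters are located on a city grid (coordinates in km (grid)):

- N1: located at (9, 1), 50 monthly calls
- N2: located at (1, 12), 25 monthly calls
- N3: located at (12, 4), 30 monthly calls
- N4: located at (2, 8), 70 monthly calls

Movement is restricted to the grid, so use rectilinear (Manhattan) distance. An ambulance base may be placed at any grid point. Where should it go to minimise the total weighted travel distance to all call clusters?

Manhattan distance separates: Σwᵢ(|x−xᵢ|+|y−yᵢ|) = Σwᵢ|x−xᵢ| + Σwᵢ|y−yᵢ|, so x and y are optimised independently as 1-D weighted medians.
Total weight W = 175; half = 87.5.
x-coordinate, sorted with cumulative weight:
  x=1 (N2, w=25) cum 25
  x=2 (N4, w=70) cum 95  ← median
  x=9 (N1, w=50) cum 145
  x=12 (N3, w=30) cum 175
⇒ x* = 2
y-coordinate, sorted with cumulative weight:
  y=1 (N1, w=50) cum 50
  y=4 (N3, w=30) cum 80
  y=8 (N4, w=70) cum 150  ← median
  y=12 (N2, w=25) cum 175
⇒ y* = 8

(2, 8)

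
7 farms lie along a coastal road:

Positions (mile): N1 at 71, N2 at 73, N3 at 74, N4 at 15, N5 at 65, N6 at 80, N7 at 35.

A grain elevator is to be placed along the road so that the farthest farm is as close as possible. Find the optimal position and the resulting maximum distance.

location 47.5, max distance 32.5

The 1-center on a line is the midpoint of the two extreme points: leftmost at 15, rightmost at 80.
Optimal location = (15 + 80)/2 = 47.5; maximum distance = (80 − 15)/2 = 32.5.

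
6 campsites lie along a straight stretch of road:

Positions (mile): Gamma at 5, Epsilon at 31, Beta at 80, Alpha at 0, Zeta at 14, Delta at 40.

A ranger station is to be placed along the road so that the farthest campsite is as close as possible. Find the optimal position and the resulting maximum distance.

The 1-center on a line is the midpoint of the two extreme points: leftmost at 0, rightmost at 80.
Optimal location = (0 + 80)/2 = 40; maximum distance = (80 − 0)/2 = 40.

location 40, max distance 40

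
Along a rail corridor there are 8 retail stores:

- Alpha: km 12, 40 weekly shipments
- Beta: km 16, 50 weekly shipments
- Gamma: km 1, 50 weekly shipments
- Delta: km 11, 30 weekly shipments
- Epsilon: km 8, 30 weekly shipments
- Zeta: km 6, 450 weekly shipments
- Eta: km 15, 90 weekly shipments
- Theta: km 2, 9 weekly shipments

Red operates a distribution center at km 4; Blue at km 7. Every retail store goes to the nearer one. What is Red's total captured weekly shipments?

The indifferent point is the midpoint (4+7)/2 = 5.5; retail stores left of it (closer to Red at 4) go to Red, those right go to Blue.
  Gamma at 1 (w=50) → Red
  Theta at 2 (w=9) → Red
  Zeta at 6 (w=450) → Blue
  Epsilon at 8 (w=30) → Blue
  Delta at 11 (w=30) → Blue
  Alpha at 12 (w=40) → Blue
  Eta at 15 (w=90) → Blue
  Beta at 16 (w=50) → Blue
Red captures 59; Blue captures 690.

59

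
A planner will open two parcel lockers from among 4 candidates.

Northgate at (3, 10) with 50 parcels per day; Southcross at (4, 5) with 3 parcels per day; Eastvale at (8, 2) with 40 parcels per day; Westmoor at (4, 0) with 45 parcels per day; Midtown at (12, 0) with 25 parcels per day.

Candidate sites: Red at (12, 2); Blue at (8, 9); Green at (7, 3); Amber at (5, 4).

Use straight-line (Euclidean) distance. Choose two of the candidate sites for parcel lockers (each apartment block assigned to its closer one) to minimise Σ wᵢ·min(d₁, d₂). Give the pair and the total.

{Blue, Green}, total 659.0

Evaluate every pair (each demand assigned to the nearer of the two):
  {Blue, Green}: total = 659.0
  {Red, Amber}: total = 700.2
  {Green, Amber}: total = 708.4
  {Red, Green}: total = 711.4
  {Blue, Amber}: total = 790.5
  {Red, Blue}: total = 853.0
Best pair: {Blue, Green} with total 659.0.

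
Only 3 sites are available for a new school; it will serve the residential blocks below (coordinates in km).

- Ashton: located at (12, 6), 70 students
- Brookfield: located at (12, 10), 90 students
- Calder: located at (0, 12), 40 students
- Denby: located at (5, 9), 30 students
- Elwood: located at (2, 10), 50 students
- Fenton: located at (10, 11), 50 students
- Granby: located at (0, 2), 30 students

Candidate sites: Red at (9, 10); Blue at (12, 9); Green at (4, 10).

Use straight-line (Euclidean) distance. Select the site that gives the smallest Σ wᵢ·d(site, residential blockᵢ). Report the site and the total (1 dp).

Red, total 1894.4 km

Total weighted distance at each candidate:
  Red (9, 10): total = 1894.4
  Blue (12, 9): total = 2065.5
  Green (4, 10): total = 2239.9
Minimum is at Red with total 1894.4 km.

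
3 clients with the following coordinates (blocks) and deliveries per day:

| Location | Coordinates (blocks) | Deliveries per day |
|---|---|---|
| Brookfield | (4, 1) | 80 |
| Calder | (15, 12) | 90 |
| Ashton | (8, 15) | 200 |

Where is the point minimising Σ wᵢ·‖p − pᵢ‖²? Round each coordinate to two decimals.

(8.84, 11.24)

The minimiser of Σwᵢ‖p−pᵢ‖² is the weighted centroid p* = (Σwᵢpᵢ)/(Σwᵢ).
Σwᵢ = 370.
Σwᵢxᵢ = 80·4 + 90·15 + 200·8 = 3270.
Σwᵢyᵢ = 80·1 + 90·12 + 200·15 = 4160.
x* = 3270/370 = 8.84, y* = 4160/370 = 11.24.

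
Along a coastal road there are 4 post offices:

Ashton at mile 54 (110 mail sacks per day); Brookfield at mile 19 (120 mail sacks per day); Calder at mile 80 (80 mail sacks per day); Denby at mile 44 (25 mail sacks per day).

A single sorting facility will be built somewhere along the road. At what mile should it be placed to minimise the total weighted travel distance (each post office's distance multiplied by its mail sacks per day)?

x = 54

For a sum of weighted absolute distances on a line, the optimum is the weighted median (not the mean). Total weight W = 335; half-weight = 167.5.
Sort by position and accumulate weight:
  mile 19 (Brookfield, w=120) → cum 120
  mile 44 (Denby, w=25) → cum 145
  mile 54 (Ashton, w=110) → cum 255  ≥ 167.5 → median here
  mile 80 (Calder, w=80) → cum 335
Optimal location: mile 54.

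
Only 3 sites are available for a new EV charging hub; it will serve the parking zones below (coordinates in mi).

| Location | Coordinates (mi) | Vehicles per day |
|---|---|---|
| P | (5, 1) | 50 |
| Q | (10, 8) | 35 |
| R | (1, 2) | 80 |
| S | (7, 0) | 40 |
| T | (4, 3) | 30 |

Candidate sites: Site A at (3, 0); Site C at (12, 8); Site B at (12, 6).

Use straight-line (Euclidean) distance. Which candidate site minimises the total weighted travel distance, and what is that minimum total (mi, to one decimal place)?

Site A, total 965.0 mi

Total weighted distance at each candidate:
  Site A (3, 0): total = 965.0
  Site C (12, 8): total = 2227.8
  Site B (12, 6): total = 2034.2
Minimum is at Site A with total 965.0 mi.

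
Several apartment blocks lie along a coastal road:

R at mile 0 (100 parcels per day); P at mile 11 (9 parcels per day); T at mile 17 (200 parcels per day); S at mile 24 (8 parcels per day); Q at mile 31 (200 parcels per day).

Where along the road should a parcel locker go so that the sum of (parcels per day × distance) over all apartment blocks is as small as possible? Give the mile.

x = 17

For a sum of weighted absolute distances on a line, the optimum is the weighted median (not the mean). Total weight W = 517; half-weight = 258.5.
Sort by position and accumulate weight:
  mile 0 (R, w=100) → cum 100
  mile 11 (P, w=9) → cum 109
  mile 17 (T, w=200) → cum 309  ≥ 258.5 → median here
  mile 24 (S, w=8) → cum 317
  mile 31 (Q, w=200) → cum 517
Optimal location: mile 17.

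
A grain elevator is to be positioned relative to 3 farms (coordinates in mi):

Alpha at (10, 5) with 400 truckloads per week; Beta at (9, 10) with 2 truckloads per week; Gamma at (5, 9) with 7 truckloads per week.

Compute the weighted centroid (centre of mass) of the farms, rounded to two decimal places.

(9.91, 5.09)

The minimiser of Σwᵢ‖p−pᵢ‖² is the weighted centroid p* = (Σwᵢpᵢ)/(Σwᵢ).
Σwᵢ = 409.
Σwᵢxᵢ = 400·10 + 2·9 + 7·5 = 4053.
Σwᵢyᵢ = 400·5 + 2·10 + 7·9 = 2083.
x* = 4053/409 = 9.91, y* = 2083/409 = 5.09.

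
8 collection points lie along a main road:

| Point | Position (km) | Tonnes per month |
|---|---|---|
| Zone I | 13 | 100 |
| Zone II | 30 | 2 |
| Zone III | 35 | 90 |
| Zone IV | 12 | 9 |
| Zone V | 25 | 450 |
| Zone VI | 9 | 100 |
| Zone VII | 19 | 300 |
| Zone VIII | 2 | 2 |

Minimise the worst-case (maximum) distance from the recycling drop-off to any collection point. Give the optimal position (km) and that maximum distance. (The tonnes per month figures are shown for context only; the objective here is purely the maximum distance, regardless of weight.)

location 18.5, max distance 16.5

The 1-center on a line is the midpoint of the two extreme points: leftmost at 2, rightmost at 35.
Optimal location = (2 + 35)/2 = 18.5; maximum distance = (35 − 2)/2 = 16.5.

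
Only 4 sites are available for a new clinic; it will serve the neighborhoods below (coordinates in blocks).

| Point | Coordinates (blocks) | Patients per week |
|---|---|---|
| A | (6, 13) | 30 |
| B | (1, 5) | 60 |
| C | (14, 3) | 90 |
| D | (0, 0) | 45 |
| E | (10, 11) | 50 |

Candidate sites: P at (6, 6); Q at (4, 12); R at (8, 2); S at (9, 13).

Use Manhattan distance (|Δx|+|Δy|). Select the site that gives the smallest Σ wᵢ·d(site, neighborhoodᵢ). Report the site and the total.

P, total 2550 blocks

Total weighted distance at each candidate:
  P (6, 6): total = 2550
  Q (4, 12): total = 3470
  R (8, 2): total = 2620
  S (9, 13): total = 3540
Minimum is at P with total 2550 blocks.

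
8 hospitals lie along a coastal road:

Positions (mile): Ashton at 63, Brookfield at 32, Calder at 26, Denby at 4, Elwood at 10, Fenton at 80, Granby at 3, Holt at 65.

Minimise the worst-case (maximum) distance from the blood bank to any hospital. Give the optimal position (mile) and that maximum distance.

The 1-center on a line is the midpoint of the two extreme points: leftmost at 3, rightmost at 80.
Optimal location = (3 + 80)/2 = 41.5; maximum distance = (80 − 3)/2 = 38.5.

location 41.5, max distance 38.5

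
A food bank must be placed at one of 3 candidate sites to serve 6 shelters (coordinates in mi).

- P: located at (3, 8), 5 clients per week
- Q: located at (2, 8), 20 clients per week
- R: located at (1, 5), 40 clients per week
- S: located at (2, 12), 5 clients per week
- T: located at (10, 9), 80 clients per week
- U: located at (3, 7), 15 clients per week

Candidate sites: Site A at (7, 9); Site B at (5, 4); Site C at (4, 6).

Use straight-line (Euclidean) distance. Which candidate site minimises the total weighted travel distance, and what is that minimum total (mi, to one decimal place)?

Site A, total 747.3 mi

Total weighted distance at each candidate:
  Site A (7, 9): total = 747.3
  Site B (5, 4): total = 949.8
  Site C (4, 6): total = 783.7
Minimum is at Site A with total 747.3 mi.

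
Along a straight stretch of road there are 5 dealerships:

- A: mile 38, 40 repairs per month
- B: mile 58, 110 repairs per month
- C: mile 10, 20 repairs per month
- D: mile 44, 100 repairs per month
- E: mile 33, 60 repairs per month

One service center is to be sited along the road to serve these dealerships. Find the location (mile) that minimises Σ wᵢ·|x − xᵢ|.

For a sum of weighted absolute distances on a line, the optimum is the weighted median (not the mean). Total weight W = 330; half-weight = 165.
Sort by position and accumulate weight:
  mile 10 (C, w=20) → cum 20
  mile 33 (E, w=60) → cum 80
  mile 38 (A, w=40) → cum 120
  mile 44 (D, w=100) → cum 220  ≥ 165 → median here
  mile 58 (B, w=110) → cum 330
Optimal location: mile 44.

x = 44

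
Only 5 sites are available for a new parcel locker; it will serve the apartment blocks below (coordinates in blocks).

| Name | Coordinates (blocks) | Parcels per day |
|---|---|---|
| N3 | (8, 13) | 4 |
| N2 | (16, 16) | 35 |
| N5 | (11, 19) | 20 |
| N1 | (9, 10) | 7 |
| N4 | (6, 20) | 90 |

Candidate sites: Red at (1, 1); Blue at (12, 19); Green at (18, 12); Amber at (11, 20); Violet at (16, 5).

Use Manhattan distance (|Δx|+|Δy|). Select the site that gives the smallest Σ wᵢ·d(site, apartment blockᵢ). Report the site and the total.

Amber, total 909 blocks

Total weighted distance at each candidate:
  Red (1, 1): total = 3965
  Blue (12, 19): total = 1019
  Green (18, 12): total = 2411
  Amber (11, 20): total = 909
  Violet (16, 5): total = 3163
Minimum is at Amber with total 909 blocks.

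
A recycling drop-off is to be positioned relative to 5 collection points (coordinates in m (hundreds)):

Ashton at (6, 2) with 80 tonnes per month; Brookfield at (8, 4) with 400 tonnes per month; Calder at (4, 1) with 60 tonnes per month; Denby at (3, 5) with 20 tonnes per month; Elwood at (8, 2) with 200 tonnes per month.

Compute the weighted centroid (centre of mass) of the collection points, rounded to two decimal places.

(7.34, 3.05)

The minimiser of Σwᵢ‖p−pᵢ‖² is the weighted centroid p* = (Σwᵢpᵢ)/(Σwᵢ).
Σwᵢ = 760.
Σwᵢxᵢ = 80·6 + 400·8 + 60·4 + 20·3 + 200·8 = 5580.
Σwᵢyᵢ = 80·2 + 400·4 + 60·1 + 20·5 + 200·2 = 2320.
x* = 5580/760 = 7.34, y* = 2320/760 = 3.05.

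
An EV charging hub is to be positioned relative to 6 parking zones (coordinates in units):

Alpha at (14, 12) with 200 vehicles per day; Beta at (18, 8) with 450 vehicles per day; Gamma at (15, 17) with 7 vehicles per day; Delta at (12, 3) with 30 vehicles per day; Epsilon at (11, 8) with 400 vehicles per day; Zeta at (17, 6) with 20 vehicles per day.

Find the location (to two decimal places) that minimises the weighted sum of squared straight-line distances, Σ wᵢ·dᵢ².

(14.55, 8.61)

The minimiser of Σwᵢ‖p−pᵢ‖² is the weighted centroid p* = (Σwᵢpᵢ)/(Σwᵢ).
Σwᵢ = 1107.
Σwᵢxᵢ = 200·14 + 450·18 + 7·15 + 30·12 + 400·11 + 20·17 = 16105.
Σwᵢyᵢ = 200·12 + 450·8 + 7·17 + 30·3 + 400·8 + 20·6 = 9529.
x* = 16105/1107 = 14.55, y* = 9529/1107 = 8.61.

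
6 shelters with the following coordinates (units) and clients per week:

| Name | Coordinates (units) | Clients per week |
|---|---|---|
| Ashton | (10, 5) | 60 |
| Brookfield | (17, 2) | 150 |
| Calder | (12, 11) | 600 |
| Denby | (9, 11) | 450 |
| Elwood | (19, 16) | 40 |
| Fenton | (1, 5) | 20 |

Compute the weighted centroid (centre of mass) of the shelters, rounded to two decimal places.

The minimiser of Σwᵢ‖p−pᵢ‖² is the weighted centroid p* = (Σwᵢpᵢ)/(Σwᵢ).
Σwᵢ = 1320.
Σwᵢxᵢ = 60·10 + 150·17 + 600·12 + 450·9 + 40·19 + 20·1 = 15180.
Σwᵢyᵢ = 60·5 + 150·2 + 600·11 + 450·11 + 40·16 + 20·5 = 12890.
x* = 15180/1320 = 11.50, y* = 12890/1320 = 9.77.

(11.50, 9.77)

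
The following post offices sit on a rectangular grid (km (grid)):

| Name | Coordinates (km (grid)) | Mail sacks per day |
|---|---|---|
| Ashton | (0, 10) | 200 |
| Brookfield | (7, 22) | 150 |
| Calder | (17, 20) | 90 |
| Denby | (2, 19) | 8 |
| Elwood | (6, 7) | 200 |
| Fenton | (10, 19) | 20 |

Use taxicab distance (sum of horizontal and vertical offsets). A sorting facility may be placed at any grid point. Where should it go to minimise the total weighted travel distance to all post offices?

(6, 10)

Manhattan distance separates: Σwᵢ(|x−xᵢ|+|y−yᵢ|) = Σwᵢ|x−xᵢ| + Σwᵢ|y−yᵢ|, so x and y are optimised independently as 1-D weighted medians.
Total weight W = 668; half = 334.
x-coordinate, sorted with cumulative weight:
  x=0 (Ashton, w=200) cum 200
  x=2 (Denby, w=8) cum 208
  x=6 (Elwood, w=200) cum 408  ← median
  x=7 (Brookfield, w=150) cum 558
  x=10 (Fenton, w=20) cum 578
  x=17 (Calder, w=90) cum 668
⇒ x* = 6
y-coordinate, sorted with cumulative weight:
  y=7 (Elwood, w=200) cum 200
  y=10 (Ashton, w=200) cum 400  ← median
  y=19 (Denby, w=8) cum 408
  y=19 (Fenton, w=20) cum 428
  y=20 (Calder, w=90) cum 518
  y=22 (Brookfield, w=150) cum 668
⇒ y* = 10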